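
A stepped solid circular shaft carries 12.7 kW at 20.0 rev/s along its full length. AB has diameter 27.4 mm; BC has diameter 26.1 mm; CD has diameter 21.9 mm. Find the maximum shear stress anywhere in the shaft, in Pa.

4.90e7 Pa

ω = 2π·20.0 = 125.7 rad/s, so T = P/ω = 12.7×10³ / 125.7 = 101.1 N·m.
Under the same torque, τ_max = 16T/(πd³) is largest where d is smallest — segment CD (d = 21.9 mm).
τ_max = 16·101.1/(π·(0.0219)³) = 4.900×10^7 Pa.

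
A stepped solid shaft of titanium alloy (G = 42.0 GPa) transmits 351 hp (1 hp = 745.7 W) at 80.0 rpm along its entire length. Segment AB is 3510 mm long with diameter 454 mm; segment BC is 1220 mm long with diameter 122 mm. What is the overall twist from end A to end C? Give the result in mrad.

42.4 mrad

ω = 2π·80.0/60 = 8.378 rad/s, so T = P/ω = 351×745.7 / 8.378 = 31240 N·m.
J_AB = π(0.454)⁴/32 = 4.17×10^-3 m⁴; J_BC = π(0.122)⁴/32 = 2.17×10^-5 m⁴.
θ = (T/G)·Σ L_i/J_i = (31240/42.0×10⁹)·(3.51/4.17×10^-3 + 1.22/2.17×10^-5) = 0.04235 rad.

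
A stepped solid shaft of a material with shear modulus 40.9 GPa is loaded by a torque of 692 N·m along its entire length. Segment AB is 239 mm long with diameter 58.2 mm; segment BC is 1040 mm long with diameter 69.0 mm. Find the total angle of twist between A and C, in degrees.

0.659°

J_AB = π(0.0582)⁴/32 = 1.13×10^-6 m⁴; J_BC = π(0.0690)⁴/32 = 2.23×10^-6 m⁴.
θ = (T/G)·Σ L_i/J_i = (692.0/40.9×10⁹)·(0.239/1.13×10^-6 + 1.04/2.23×10^-6) = 0.01150 rad.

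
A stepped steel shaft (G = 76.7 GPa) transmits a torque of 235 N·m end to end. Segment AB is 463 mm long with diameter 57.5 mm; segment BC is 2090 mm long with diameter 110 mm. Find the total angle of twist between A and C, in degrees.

0.101°

J_AB = π(0.0575)⁴/32 = 1.07×10^-6 m⁴; J_BC = π(0.110)⁴/32 = 1.44×10^-5 m⁴.
θ = (T/G)·Σ L_i/J_i = (235.0/76.7×10⁹)·(0.463/1.07×10^-6 + 2.09/1.44×10^-5) = 1.767×10^-3 rad.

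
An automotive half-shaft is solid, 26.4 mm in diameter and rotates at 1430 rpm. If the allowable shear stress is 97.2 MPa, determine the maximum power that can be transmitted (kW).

J = πd⁴/32 = π(0.0264)⁴/32 = 4.769×10^-8 m⁴.
T_max = τ_allow·J/r = 9.72×10^7 × 4.769×10^-8 / 0.0132 = 351.2 N·m.
ω = 2π·1430/60 = 149.7 rad/s, so P_max = T_max·ω = 5.259×10^4 W.

52.6 kW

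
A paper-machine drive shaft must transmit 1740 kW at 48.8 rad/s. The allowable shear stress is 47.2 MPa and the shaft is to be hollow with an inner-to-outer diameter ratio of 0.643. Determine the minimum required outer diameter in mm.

167 mm

ω = 48.8 rad/s, so T = P/ω = 1740×10³ / 48.80 = 35660 N·m.
For a hollow shaft with d_i/d_o = 0.643: τ_max = 16T/(π d_o³ (1−k⁴)), so d_o = [16T/(π τ_allow (1−k⁴))]^(1/3) = [16·35660/(π·4.72×10^7·0.8291)]^(1/3) = 0.1668 m.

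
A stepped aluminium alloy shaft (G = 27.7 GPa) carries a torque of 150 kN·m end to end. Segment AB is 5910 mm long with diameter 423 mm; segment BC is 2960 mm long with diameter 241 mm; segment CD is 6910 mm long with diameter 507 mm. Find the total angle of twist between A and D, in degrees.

3.69°

J_AB = π(0.423)⁴/32 = 3.14×10^-3 m⁴; J_BC = π(0.241)⁴/32 = 3.31×10^-4 m⁴; J_CD = π(0.507)⁴/32 = 6.49×10^-3 m⁴.
θ = (T/G)·Σ L_i/J_i = (150000/27.7×10⁹)·(5.91/3.14×10^-3 + 2.96/3.31×10^-4 + 6.91/6.49×10^-3) = 0.06435 rad.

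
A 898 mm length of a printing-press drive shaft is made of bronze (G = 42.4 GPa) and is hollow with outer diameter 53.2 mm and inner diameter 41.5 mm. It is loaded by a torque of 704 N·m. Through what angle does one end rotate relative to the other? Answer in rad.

0.0301 rad

J = π(d_o⁴ − d_i⁴)/32 = π(0.0532⁴ − 0.0415⁴)/32 = 4.952×10^-7 m⁴.
θ = T·L/(G·J) = 704.0 × 0.898 / (42.4×10⁹ × 4.952×10^-7) = 0.03011 rad.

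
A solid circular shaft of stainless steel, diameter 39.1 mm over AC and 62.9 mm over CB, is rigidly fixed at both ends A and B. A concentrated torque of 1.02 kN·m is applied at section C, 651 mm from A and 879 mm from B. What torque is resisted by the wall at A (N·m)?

Compatibility: T_A·a/J_AC = T_B·b/J_CB with T_A + T_B = T₀.
J_AC = 2.29×10^-7 m⁴, J_CB = 1.54×10^-6 m⁴, so T_A = T₀·(J_AC/a)/((J_AC/a)+(J_CB/b)) = 171.1 N·m, T_B = 848.9 N·m.

171 N·m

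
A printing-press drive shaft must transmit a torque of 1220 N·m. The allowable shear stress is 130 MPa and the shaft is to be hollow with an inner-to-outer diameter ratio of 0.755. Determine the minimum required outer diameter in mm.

For a hollow shaft with d_i/d_o = 0.755: τ_max = 16T/(π d_o³ (1−k⁴)), so d_o = [16T/(π τ_allow (1−k⁴))]^(1/3) = [16·1220/(π·1.30×10^8·0.6751)]^(1/3) = 0.04137 m.

41.4 mm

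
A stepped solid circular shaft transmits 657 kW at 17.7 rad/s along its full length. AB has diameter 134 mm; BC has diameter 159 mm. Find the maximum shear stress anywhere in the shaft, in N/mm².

78.6 N/mm²

ω = 17.7 rad/s, so T = P/ω = 657×10³ / 17.70 = 37120 N·m.
Under the same torque, τ_max = 16T/(πd³) is largest where d is smallest — segment AB (d = 134 mm).
τ_max = 16·37120/(π·(0.134)³) = 7.857×10^7 Pa.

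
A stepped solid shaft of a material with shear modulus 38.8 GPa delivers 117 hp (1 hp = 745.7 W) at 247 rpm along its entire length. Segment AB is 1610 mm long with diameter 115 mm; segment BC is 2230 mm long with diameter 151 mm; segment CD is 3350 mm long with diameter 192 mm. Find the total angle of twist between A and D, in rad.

ω = 2π·247/60 = 25.87 rad/s, so T = P/ω = 117×745.7 / 25.87 = 3373 N·m.
J_AB = π(0.115)⁴/32 = 1.72×10^-5 m⁴; J_BC = π(0.151)⁴/32 = 5.10×10^-5 m⁴; J_CD = π(0.192)⁴/32 = 1.33×10^-4 m⁴.
θ = (T/G)·Σ L_i/J_i = (3373/38.8×10⁹)·(1.61/1.72×10^-5 + 2.23/5.10×10^-5 + 3.35/1.33×10^-4) = 0.01413 rad.

0.0141 rad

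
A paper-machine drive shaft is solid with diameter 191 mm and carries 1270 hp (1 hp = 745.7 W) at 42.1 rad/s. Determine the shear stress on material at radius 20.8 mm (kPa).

ω = 42.1 rad/s, so T = P/ω = 1270×745.7 / 42.10 = 22490 N·m.
J = πd⁴/32 = π(0.191)⁴/32 = 1.307×10^-4 m⁴.
Shear stress varies linearly with radius: τ = T·r/J = 22490 × 0.0208 / 1.307×10^-4 = 3.581×10^6 Pa.

3580 kPa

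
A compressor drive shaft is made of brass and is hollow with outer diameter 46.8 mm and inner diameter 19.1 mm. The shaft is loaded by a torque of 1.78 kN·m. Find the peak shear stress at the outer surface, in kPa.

91000 kPa

J = π(d_o⁴ − d_i⁴)/32 = π(0.0468⁴ − 0.0191⁴)/32 = 4.579×10^-7 m⁴.
τ_max = T·r/J = 1780 × 0.0234 / 4.579×10^-7 = 9.096×10^7 Pa.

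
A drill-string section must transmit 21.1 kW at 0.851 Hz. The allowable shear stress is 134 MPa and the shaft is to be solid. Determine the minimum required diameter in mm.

ω = 2π·0.851 = 5.347 rad/s, so T = P/ω = 21.1×10³ / 5.347 = 3946 N·m.
For a solid shaft τ_max = 16T/(πd³), so d = (16T/(π τ_allow))^(1/3) = (16·3946/(π·1.34×10^8))^(1/3) = 0.05313 m.

53.1 mm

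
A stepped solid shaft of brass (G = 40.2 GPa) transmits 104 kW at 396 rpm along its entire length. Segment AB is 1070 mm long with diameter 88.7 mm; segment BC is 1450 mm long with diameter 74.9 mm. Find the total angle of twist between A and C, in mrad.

40.3 mrad

ω = 2π·396/60 = 41.47 rad/s, so T = P/ω = 104×10³ / 41.47 = 2508 N·m.
J_AB = π(0.0887)⁴/32 = 6.08×10^-6 m⁴; J_BC = π(0.0749)⁴/32 = 3.09×10^-6 m⁴.
θ = (T/G)·Σ L_i/J_i = (2508/40.2×10⁹)·(1.07/6.08×10^-6 + 1.45/3.09×10^-6) = 0.04026 rad.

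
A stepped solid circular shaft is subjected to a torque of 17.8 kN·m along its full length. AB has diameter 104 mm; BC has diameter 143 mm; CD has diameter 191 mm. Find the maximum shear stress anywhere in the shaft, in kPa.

80600 kPa

Under the same torque, τ_max = 16T/(πd³) is largest where d is smallest — segment AB (d = 104 mm).
τ_max = 16·17800/(π·(0.104)³) = 8.059×10^7 Pa.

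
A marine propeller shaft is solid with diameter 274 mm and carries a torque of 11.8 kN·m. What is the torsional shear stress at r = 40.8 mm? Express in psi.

126 psi

J = πd⁴/32 = π(0.274)⁴/32 = 5.534×10^-4 m⁴.
Shear stress varies linearly with radius: τ = T·r/J = 11800 × 0.0408 / 5.534×10^-4 = 8.700×10^5 Pa.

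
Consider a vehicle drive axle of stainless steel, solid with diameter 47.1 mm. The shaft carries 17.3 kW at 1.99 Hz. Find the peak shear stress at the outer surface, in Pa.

ω = 2π·1.99 = 12.50 rad/s, so T = P/ω = 17.3×10³ / 12.50 = 1384 N·m.
J = πd⁴/32 = π(0.0471)⁴/32 = 4.832×10^-7 m⁴.
τ_max = T·r/J = 1384 × 0.0236 / 4.832×10^-7 = 6.744×10^7 Pa.

6.74e7 Pa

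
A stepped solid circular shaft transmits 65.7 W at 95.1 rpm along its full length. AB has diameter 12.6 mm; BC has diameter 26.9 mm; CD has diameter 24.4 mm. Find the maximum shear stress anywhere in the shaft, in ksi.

ω = 2π·95.1/60 = 9.959 rad/s, so T = P/ω = 65.7 / 9.959 = 6.597 N·m.
Under the same torque, τ_max = 16T/(πd³) is largest where d is smallest — segment AB (d = 12.6 mm).
τ_max = 16·6.597/(π·(0.0126)³) = 1.680×10^7 Pa.

2.44 ksi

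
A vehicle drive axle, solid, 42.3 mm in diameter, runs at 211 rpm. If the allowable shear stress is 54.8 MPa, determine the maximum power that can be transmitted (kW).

18.0 kW

J = πd⁴/32 = π(0.0423)⁴/32 = 3.143×10^-7 m⁴.
T_max = τ_allow·J/r = 5.48×10^7 × 3.143×10^-7 / 0.0211 = 814.4 N·m.
ω = 2π·211/60 = 22.10 rad/s, so P_max = T_max·ω = 1.799×10^4 W.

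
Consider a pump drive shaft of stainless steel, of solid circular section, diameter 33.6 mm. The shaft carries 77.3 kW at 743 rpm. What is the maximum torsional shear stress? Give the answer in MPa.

ω = 2π·743/60 = 77.81 rad/s, so T = P/ω = 77.3×10³ / 77.81 = 993.5 N·m.
J = πd⁴/32 = π(0.0336)⁴/32 = 1.251×10^-7 m⁴.
τ_max = T·r/J = 993.5 × 0.0168 / 1.251×10^-7 = 1.334×10^8 Pa.

133 MPa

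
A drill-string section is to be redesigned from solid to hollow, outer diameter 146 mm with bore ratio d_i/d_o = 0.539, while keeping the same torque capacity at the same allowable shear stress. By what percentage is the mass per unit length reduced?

24.8 %

Equal τ_max and T ⇒ the solid shaft needs d_s³ = d_o³(1−k⁴), so d_s = 146·(1−0.539⁴)^(1/3) = 141.8 mm.
Area ratio A_h/A_s = d_o²(1−k²)/d_s² = (1−k²)/(1−k⁴)^(2/3) = 0.7524.
Mass saving = 1 − 0.7524 = 24.8 %.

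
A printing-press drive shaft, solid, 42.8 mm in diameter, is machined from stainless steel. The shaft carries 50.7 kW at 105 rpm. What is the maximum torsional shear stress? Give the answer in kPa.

300000 kPa

ω = 2π·105/60 = 11.00 rad/s, so T = P/ω = 50.7×10³ / 11.00 = 4611 N·m.
J = πd⁴/32 = π(0.0428)⁴/32 = 3.294×10^-7 m⁴.
τ_max = T·r/J = 4611 × 0.0214 / 3.294×10^-7 = 2.995×10^8 Pa.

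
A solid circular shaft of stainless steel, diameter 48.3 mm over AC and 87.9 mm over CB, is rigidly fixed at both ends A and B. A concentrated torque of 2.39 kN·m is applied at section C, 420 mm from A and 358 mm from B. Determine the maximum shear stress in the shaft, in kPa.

16600 kPa

Compatibility: T_A·a/J_AC = T_B·b/J_CB with T_A + T_B = T₀.
J_AC = 5.34×10^-7 m⁴, J_CB = 5.86×10^-6 m⁴, so T_A = T₀·(J_AC/a)/((J_AC/a)+(J_CB/b)) = 172.3 N·m, T_B = 2218 N·m.
τ in each portion: τ_AC = 7.79×10^6 Pa, τ_CB = 1.66×10^7 Pa; maximum is in CB.
τ_max = T_CB·r/J = 2218·0.0440/5.86×10^-6 = 1.663×10^7 Pa.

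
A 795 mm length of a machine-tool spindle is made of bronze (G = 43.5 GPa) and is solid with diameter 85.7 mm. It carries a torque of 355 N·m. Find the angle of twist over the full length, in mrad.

J = πd⁴/32 = π(0.0857)⁴/32 = 5.296×10^-6 m⁴.
θ = T·L/(G·J) = 355.0 × 0.795 / (43.5×10⁹ × 5.296×10^-6) = 1.225×10^-3 rad.

1.23 mrad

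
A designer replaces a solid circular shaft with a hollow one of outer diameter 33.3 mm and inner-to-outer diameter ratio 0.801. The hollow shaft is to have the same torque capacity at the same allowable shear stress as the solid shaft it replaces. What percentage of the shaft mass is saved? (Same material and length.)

49.0 %

Equal τ_max and T ⇒ the solid shaft needs d_s³ = d_o³(1−k⁴), so d_s = 33.3·(1−0.801⁴)^(1/3) = 27.90 mm.
Area ratio A_h/A_s = d_o²(1−k²)/d_s² = (1−k²)/(1−k⁴)^(2/3) = 0.5104.
Mass saving = 1 − 0.5104 = 49.0 %.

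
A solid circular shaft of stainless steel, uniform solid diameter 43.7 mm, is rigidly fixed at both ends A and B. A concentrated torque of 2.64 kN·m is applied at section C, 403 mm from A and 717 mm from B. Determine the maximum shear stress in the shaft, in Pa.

With uniform GJ and both ends fixed, compatibility θ_AC = θ_CB gives T_A·a = T_B·b, together with T_A + T_B = T₀.
T_A = T₀·b/(a+b) = 2640·717/1120 = 1690 N·m; T_B = 949.9 N·m.
τ in each portion: τ_AC = 1.03×10^8 Pa, τ_CB = 5.80×10^7 Pa; maximum is in AC.
τ_max = T_AC·r/J = 1690·0.0219/3.58×10^-7 = 1.031×10^8 Pa.

1.03e8 Pa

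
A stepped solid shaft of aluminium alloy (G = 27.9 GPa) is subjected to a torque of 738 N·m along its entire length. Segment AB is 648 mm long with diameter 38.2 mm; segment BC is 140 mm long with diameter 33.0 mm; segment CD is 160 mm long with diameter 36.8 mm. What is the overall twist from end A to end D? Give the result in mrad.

137 mrad

J_AB = π(0.0382)⁴/32 = 2.09×10^-7 m⁴; J_BC = π(0.0330)⁴/32 = 1.16×10^-7 m⁴; J_CD = π(0.0368)⁴/32 = 1.80×10^-7 m⁴.
θ = (T/G)·Σ L_i/J_i = (738.0/27.9×10⁹)·(0.648/2.09×10^-7 + 0.140/1.16×10^-7 + 0.160/1.80×10^-7) = 0.1373 rad.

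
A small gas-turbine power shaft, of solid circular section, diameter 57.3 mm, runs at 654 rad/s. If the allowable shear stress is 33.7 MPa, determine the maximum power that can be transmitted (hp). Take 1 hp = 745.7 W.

1090 hp

J = πd⁴/32 = π(0.0573)⁴/32 = 1.058×10^-6 m⁴.
T_max = τ_allow·J/r = 3.37×10^7 × 1.058×10^-6 / 0.0286 = 1245 N·m.
ω = 654 rad/s, so P_max = T_max·ω = 8.141×10^5 W.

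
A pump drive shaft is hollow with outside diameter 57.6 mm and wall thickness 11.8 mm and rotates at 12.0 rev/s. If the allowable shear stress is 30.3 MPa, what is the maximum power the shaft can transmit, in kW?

J = π(d_o⁴ − d_i⁴)/32 = π(0.0576⁴ − 0.0340⁴)/32 = 9.495×10^-7 m⁴.
T_max = τ_allow·J/r = 3.03×10^7 × 9.495×10^-7 / 0.0288 = 998.9 N·m.
ω = 2π·12.0 = 75.40 rad/s, so P_max = T_max·ω = 7.532×10^4 W.

75.3 kW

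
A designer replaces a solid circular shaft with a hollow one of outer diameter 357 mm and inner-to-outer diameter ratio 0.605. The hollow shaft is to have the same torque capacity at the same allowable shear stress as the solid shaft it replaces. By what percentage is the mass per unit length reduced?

30.2 %

Equal τ_max and T ⇒ the solid shaft needs d_s³ = d_o³(1−k⁴), so d_s = 357·(1−0.605⁴)^(1/3) = 340.3 mm.
Area ratio A_h/A_s = d_o²(1−k²)/d_s² = (1−k²)/(1−k⁴)^(2/3) = 0.6978.
Mass saving = 1 − 0.6978 = 30.2 %.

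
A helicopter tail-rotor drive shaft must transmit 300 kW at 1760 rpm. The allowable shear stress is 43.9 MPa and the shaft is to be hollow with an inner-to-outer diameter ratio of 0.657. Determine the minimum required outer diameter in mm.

ω = 2π·1760/60 = 184.3 rad/s, so T = P/ω = 300×10³ / 184.3 = 1628 N·m.
For a hollow shaft with d_i/d_o = 0.657: τ_max = 16T/(π d_o³ (1−k⁴)), so d_o = [16T/(π τ_allow (1−k⁴))]^(1/3) = [16·1628/(π·4.39×10^7·0.8137)]^(1/3) = 0.06145 m.

61.5 mm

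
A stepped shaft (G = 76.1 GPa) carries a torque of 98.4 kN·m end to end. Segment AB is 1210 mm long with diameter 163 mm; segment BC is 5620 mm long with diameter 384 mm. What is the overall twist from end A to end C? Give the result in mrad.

26.0 mrad

J_AB = π(0.163)⁴/32 = 6.93×10^-5 m⁴; J_BC = π(0.384)⁴/32 = 2.13×10^-3 m⁴.
θ = (T/G)·Σ L_i/J_i = (98400/76.1×10⁹)·(1.21/6.93×10^-5 + 5.62/2.13×10^-3) = 0.02598 rad.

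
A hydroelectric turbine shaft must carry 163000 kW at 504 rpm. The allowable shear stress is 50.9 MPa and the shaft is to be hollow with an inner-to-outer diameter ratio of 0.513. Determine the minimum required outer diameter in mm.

692 mm

ω = 2π·504/60 = 52.78 rad/s, so T = P/ω = 163000×10³ / 52.78 = 3.088e6 N·m.
For a hollow shaft with d_i/d_o = 0.513: τ_max = 16T/(π d_o³ (1−k⁴)), so d_o = [16T/(π τ_allow (1−k⁴))]^(1/3) = [16·3.088e6/(π·5.09×10^7·0.9307)]^(1/3) = 0.6924 m.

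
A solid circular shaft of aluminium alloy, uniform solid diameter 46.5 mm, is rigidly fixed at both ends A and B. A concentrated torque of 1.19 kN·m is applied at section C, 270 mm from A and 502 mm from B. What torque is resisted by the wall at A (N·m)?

With uniform GJ and both ends fixed, compatibility θ_AC = θ_CB gives T_A·a = T_B·b, together with T_A + T_B = T₀.
T_A = T₀·b/(a+b) = 1190·502/772.0 = 773.8 N·m; T_B = 416.2 N·m.

774 N·m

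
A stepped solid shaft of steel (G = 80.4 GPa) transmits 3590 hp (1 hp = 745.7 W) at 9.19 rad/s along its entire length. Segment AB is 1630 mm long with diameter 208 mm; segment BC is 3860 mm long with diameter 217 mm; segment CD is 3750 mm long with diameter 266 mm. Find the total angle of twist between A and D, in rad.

0.124 rad

ω = 9.19 rad/s, so T = P/ω = 3590×745.7 / 9.190 = 291300 N·m.
J_AB = π(0.208)⁴/32 = 1.84×10^-4 m⁴; J_BC = π(0.217)⁴/32 = 2.18×10^-4 m⁴; J_CD = π(0.266)⁴/32 = 4.92×10^-4 m⁴.
θ = (T/G)·Σ L_i/J_i = (291300/80.4×10⁹)·(1.63/1.84×10^-4 + 3.86/2.18×10^-4 + 3.75/4.92×10^-4) = 0.1240 rad.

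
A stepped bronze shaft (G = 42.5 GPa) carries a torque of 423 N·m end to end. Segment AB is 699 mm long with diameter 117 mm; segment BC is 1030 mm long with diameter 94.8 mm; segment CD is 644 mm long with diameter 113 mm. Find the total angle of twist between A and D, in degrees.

0.119°

J_AB = π(0.117)⁴/32 = 1.84×10^-5 m⁴; J_BC = π(0.0948)⁴/32 = 7.93×10^-6 m⁴; J_CD = π(0.113)⁴/32 = 1.60×10^-5 m⁴.
θ = (T/G)·Σ L_i/J_i = (423.0/42.5×10⁹)·(0.699/1.84×10^-5 + 1.03/7.93×10^-6 + 0.644/1.60×10^-5) = 2.071×10^-3 rad.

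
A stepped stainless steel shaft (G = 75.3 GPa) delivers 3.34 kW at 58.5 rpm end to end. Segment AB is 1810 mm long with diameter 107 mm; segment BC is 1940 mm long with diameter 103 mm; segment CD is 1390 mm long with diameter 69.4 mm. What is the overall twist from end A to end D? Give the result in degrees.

0.384°

ω = 2π·58.5/60 = 6.126 rad/s, so T = P/ω = 3.34×10³ / 6.126 = 545.2 N·m.
J_AB = π(0.107)⁴/32 = 1.29×10^-5 m⁴; J_BC = π(0.103)⁴/32 = 1.10×10^-5 m⁴; J_CD = π(0.0694)⁴/32 = 2.28×10^-6 m⁴.
θ = (T/G)·Σ L_i/J_i = (545.2/75.3×10⁹)·(1.81/1.29×10^-5 + 1.94/1.10×10^-5 + 1.39/2.28×10^-6) = 6.709×10^-3 rad.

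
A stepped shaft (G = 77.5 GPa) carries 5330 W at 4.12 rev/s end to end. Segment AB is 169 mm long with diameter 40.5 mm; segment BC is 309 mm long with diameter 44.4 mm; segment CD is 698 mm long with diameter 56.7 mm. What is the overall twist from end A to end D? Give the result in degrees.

0.325°

ω = 2π·4.12 = 25.89 rad/s, so T = P/ω = 5330 / 25.89 = 205.9 N·m.
J_AB = π(0.0405)⁴/32 = 2.64×10^-7 m⁴; J_BC = π(0.0444)⁴/32 = 3.82×10^-7 m⁴; J_CD = π(0.0567)⁴/32 = 1.01×10^-6 m⁴.
θ = (T/G)·Σ L_i/J_i = (205.9/77.5×10⁹)·(0.169/2.64×10^-7 + 0.309/3.82×10^-7 + 0.698/1.01×10^-6) = 5.679×10^-3 rad.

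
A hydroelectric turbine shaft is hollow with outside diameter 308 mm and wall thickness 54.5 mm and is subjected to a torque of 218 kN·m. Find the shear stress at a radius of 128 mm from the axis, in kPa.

38200 kPa

J = π(d_o⁴ − d_i⁴)/32 = π(0.308⁴ − 0.199⁴)/32 = 7.295×10^-4 m⁴.
Shear stress varies linearly with radius: τ = T·r/J = 218000 × 0.128 / 7.295×10^-4 = 3.825×10^7 Pa.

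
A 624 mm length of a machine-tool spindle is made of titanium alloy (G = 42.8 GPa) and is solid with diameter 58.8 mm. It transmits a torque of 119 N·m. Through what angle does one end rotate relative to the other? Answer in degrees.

0.0847°

J = πd⁴/32 = π(0.0588)⁴/32 = 1.174×10^-6 m⁴.
θ = T·L/(G·J) = 119.0 × 0.624 / (42.8×10⁹ × 1.174×10^-6) = 1.478×10^-3 rad.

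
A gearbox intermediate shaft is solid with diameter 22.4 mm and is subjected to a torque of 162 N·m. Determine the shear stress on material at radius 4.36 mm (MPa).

J = πd⁴/32 = π(0.0224)⁴/32 = 2.472×10^-8 m⁴.
Shear stress varies linearly with radius: τ = T·r/J = 162.0 × 0.00436 / 2.472×10^-8 = 2.858×10^7 Pa.

28.6 MPa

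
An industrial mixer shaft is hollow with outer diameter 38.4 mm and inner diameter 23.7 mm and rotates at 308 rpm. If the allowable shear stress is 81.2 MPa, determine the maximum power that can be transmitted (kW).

J = π(d_o⁴ − d_i⁴)/32 = π(0.0384⁴ − 0.0237⁴)/32 = 1.825×10^-7 m⁴.
T_max = τ_allow·J/r = 8.12×10^7 × 1.825×10^-7 / 0.0192 = 771.8 N·m.
ω = 2π·308/60 = 32.25 rad/s, so P_max = T_max·ω = 2.489×10^4 W.

24.9 kW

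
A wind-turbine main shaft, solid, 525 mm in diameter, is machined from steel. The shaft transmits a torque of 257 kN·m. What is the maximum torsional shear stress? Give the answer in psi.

1310 psi

J = πd⁴/32 = π(0.525)⁴/32 = 7.458×10^-3 m⁴.
τ_max = T·r/J = 257000 × 0.263 / 7.458×10^-3 = 9.045×10^6 Pa.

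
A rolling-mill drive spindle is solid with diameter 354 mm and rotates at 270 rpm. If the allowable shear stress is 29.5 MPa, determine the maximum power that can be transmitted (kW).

J = πd⁴/32 = π(0.354)⁴/32 = 1.542×10^-3 m⁴.
T_max = τ_allow·J/r = 2.95×10^7 × 1.542×10^-3 / 0.177 = 257000 N·m.
ω = 2π·270/60 = 28.27 rad/s, so P_max = T_max·ω = 7.265×10^6 W.

7270 kW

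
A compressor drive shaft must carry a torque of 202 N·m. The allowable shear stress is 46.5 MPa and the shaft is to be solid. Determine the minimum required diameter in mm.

28.1 mm

For a solid shaft τ_max = 16T/(πd³), so d = (16T/(π τ_allow))^(1/3) = (16·202.0/(π·4.65×10^7))^(1/3) = 0.02807 m.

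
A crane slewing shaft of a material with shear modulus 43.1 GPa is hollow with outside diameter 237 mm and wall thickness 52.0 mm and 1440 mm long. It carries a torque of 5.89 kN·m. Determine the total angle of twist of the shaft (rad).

J = π(d_o⁴ − d_i⁴)/32 = π(0.237⁴ − 0.133⁴)/32 = 2.790×10^-4 m⁴.
θ = T·L/(G·J) = 5890 × 1.44 / (43.1×10⁹ × 2.790×10^-4) = 7.053×10^-4 rad.

7.05e-4 rad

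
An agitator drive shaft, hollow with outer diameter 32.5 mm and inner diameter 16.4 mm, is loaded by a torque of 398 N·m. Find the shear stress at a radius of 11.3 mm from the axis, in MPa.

43.9 MPa

J = π(d_o⁴ − d_i⁴)/32 = π(0.0325⁴ − 0.0164⁴)/32 = 1.024×10^-7 m⁴.
Shear stress varies linearly with radius: τ = T·r/J = 398.0 × 0.0113 / 1.024×10^-7 = 4.391×10^7 Pa.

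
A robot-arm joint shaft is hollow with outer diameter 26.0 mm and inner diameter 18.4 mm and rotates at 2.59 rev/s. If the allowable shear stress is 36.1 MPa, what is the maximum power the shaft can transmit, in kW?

J = π(d_o⁴ − d_i⁴)/32 = π(0.0260⁴ − 0.0184⁴)/32 = 3.361×10^-8 m⁴.
T_max = τ_allow·J/r = 3.61×10^7 × 3.361×10^-8 / 0.0130 = 93.33 N·m.
ω = 2π·2.59 = 16.27 rad/s, so P_max = T_max·ω = 1519 W.

1.52 kW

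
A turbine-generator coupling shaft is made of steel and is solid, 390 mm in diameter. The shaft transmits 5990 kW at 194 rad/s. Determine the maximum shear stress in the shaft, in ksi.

ω = 194 rad/s, so T = P/ω = 5990×10³ / 194.0 = 30880 N·m.
J = πd⁴/32 = π(0.390)⁴/32 = 2.271×10^-3 m⁴.
τ_max = T·r/J = 30880 × 0.195 / 2.271×10^-3 = 2.651×10^6 Pa.

0.384 ksi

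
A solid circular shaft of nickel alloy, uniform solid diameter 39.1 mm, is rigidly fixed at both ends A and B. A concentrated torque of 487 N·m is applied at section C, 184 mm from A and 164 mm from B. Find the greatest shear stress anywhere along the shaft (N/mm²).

21.9 N/mm²

With uniform GJ and both ends fixed, compatibility θ_AC = θ_CB gives T_A·a = T_B·b, together with T_A + T_B = T₀.
T_A = T₀·b/(a+b) = 487.0·164/348.0 = 229.5 N·m; T_B = 257.5 N·m.
τ in each portion: τ_AC = 1.96×10^7 Pa, τ_CB = 2.19×10^7 Pa; maximum is in CB.
τ_max = T_CB·r/J = 257.5·0.0196/2.29×10^-7 = 2.194×10^7 Pa.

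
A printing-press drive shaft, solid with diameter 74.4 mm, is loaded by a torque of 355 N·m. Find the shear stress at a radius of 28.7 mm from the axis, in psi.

J = πd⁴/32 = π(0.0744)⁴/32 = 3.008×10^-6 m⁴.
Shear stress varies linearly with radius: τ = T·r/J = 355.0 × 0.0287 / 3.008×10^-6 = 3.387×10^6 Pa.

491 psi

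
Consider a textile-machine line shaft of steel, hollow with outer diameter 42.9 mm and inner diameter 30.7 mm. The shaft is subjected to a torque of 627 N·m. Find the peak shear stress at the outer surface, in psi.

7950 psi

J = π(d_o⁴ − d_i⁴)/32 = π(0.0429⁴ − 0.0307⁴)/32 = 2.453×10^-7 m⁴.
τ_max = T·r/J = 627.0 × 0.0215 / 2.453×10^-7 = 5.482×10^7 Pa.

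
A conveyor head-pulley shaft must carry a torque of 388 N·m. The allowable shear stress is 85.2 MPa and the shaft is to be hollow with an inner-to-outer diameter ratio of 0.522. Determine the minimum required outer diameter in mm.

For a hollow shaft with d_i/d_o = 0.522: τ_max = 16T/(π d_o³ (1−k⁴)), so d_o = [16T/(π τ_allow (1−k⁴))]^(1/3) = [16·388.0/(π·8.52×10^7·0.9258)]^(1/3) = 0.02926 m.

29.3 mm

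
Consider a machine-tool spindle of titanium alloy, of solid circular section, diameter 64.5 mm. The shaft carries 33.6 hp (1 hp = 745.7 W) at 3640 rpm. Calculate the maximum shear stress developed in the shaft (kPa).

1250 kPa

ω = 2π·3640/60 = 381.2 rad/s, so T = P/ω = 33.6×745.7 / 381.2 = 65.73 N·m.
J = πd⁴/32 = π(0.0645)⁴/32 = 1.699×10^-6 m⁴.
τ_max = T·r/J = 65.73 × 0.0323 / 1.699×10^-6 = 1.248×10^6 Pa.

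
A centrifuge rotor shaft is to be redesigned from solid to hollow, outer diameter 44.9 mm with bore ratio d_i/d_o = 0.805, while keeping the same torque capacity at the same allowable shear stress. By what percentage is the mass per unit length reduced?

49.4 %

Equal τ_max and T ⇒ the solid shaft needs d_s³ = d_o³(1−k⁴), so d_s = 44.9·(1−0.805⁴)^(1/3) = 37.45 mm.
Area ratio A_h/A_s = d_o²(1−k²)/d_s² = (1−k²)/(1−k⁴)^(2/3) = 0.5061.
Mass saving = 1 − 0.5061 = 49.4 %.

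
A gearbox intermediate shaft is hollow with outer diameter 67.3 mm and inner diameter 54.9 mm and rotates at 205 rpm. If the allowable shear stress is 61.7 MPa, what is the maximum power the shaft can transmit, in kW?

44.2 kW

J = π(d_o⁴ − d_i⁴)/32 = π(0.0673⁴ − 0.0549⁴)/32 = 1.122×10^-6 m⁴.
T_max = τ_allow·J/r = 6.17×10^7 × 1.122×10^-6 / 0.0336 = 2058 N·m.
ω = 2π·205/60 = 21.47 rad/s, so P_max = T_max·ω = 4.417×10^4 W.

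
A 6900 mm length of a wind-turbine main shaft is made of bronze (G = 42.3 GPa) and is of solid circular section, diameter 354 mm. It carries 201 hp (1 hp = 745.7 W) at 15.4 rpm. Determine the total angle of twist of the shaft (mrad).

ω = 2π·15.4/60 = 1.613 rad/s, so T = P/ω = 201×745.7 / 1.613 = 92940 N·m.
J = πd⁴/32 = π(0.354)⁴/32 = 1.542×10^-3 m⁴.
θ = T·L/(G·J) = 92940 × 6.90 / (42.3×10⁹ × 1.542×10^-3) = 9.833×10^-3 rad.

9.83 mrad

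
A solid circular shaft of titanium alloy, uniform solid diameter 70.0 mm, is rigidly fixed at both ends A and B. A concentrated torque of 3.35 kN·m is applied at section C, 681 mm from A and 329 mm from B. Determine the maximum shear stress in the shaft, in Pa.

With uniform GJ and both ends fixed, compatibility θ_AC = θ_CB gives T_A·a = T_B·b, together with T_A + T_B = T₀.
T_A = T₀·b/(a+b) = 3350·329/1010 = 1091 N·m; T_B = 2259 N·m.
τ in each portion: τ_AC = 1.62×10^7 Pa, τ_CB = 3.35×10^7 Pa; maximum is in CB.
τ_max = T_CB·r/J = 2259·0.0350/2.36×10^-6 = 3.354×10^7 Pa.

3.35e7 Pa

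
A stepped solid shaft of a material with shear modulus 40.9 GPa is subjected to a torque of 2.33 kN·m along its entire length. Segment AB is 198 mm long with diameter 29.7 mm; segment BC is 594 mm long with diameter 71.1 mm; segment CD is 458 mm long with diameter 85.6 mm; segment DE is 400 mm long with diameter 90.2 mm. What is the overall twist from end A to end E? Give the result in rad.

J_AB = π(0.0297)⁴/32 = 7.64×10^-8 m⁴; J_BC = π(0.0711)⁴/32 = 2.51×10^-6 m⁴; J_CD = π(0.0856)⁴/32 = 5.27×10^-6 m⁴; J_DE = π(0.0902)⁴/32 = 6.50×10^-6 m⁴.
θ = (T/G)·Σ L_i/J_i = (2330/40.9×10⁹)·(0.198/7.64×10^-8 + 0.594/2.51×10^-6 + 0.458/5.27×10^-6 + 0.400/6.50×10^-6) = 0.1696 rad.

0.170 rad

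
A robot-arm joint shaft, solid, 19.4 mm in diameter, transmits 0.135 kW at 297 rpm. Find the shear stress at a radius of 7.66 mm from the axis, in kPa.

ω = 2π·297/60 = 31.10 rad/s, so T = P/ω = 0.135×10³ / 31.10 = 4.341 N·m.
J = πd⁴/32 = π(0.0194)⁴/32 = 1.391×10^-8 m⁴.
Shear stress varies linearly with radius: τ = T·r/J = 4.341 × 0.00766 / 1.391×10^-8 = 2.391×10^6 Pa.

2390 kPa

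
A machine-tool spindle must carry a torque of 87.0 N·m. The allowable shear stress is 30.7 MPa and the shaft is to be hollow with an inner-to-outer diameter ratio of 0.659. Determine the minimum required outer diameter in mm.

26.1 mm

For a hollow shaft with d_i/d_o = 0.659: τ_max = 16T/(π d_o³ (1−k⁴)), so d_o = [16T/(π τ_allow (1−k⁴))]^(1/3) = [16·87.00/(π·3.07×10^7·0.8114)]^(1/3) = 0.02610 m.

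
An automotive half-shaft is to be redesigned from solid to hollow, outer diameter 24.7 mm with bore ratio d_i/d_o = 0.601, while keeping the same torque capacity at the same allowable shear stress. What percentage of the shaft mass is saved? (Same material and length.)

Equal τ_max and T ⇒ the solid shaft needs d_s³ = d_o³(1−k⁴), so d_s = 24.7·(1−0.601⁴)^(1/3) = 23.58 mm.
Area ratio A_h/A_s = d_o²(1−k²)/d_s² = (1−k²)/(1−k⁴)^(2/3) = 0.7012.
Mass saving = 1 − 0.7012 = 29.9 %.

29.9 %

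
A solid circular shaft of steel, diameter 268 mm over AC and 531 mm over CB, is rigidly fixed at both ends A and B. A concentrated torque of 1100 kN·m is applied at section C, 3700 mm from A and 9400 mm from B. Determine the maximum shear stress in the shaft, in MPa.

Compatibility: T_A·a/J_AC = T_B·b/J_CB with T_A + T_B = T₀.
J_AC = 5.06×10^-4 m⁴, J_CB = 7.81×10^-3 m⁴, so T_A = T₀·(J_AC/a)/((J_AC/a)+(J_CB/b)) = 155700 N·m, T_B = 944300 N·m.
τ in each portion: τ_AC = 4.12×10^7 Pa, τ_CB = 3.21×10^7 Pa; maximum is in AC.
τ_max = T_AC·r/J = 155700·0.134/5.06×10^-4 = 4.119×10^7 Pa.

41.2 MPa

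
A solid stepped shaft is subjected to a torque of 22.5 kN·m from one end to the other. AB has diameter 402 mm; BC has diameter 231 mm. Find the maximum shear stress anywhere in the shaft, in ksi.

Under the same torque, τ_max = 16T/(πd³) is largest where d is smallest — segment BC (d = 231 mm).
τ_max = 16·22500/(π·(0.231)³) = 9.296×10^6 Pa.

1.35 ksi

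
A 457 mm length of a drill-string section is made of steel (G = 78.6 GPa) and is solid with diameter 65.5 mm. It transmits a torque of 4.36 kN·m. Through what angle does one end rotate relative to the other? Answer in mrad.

J = πd⁴/32 = π(0.0655)⁴/32 = 1.807×10^-6 m⁴.
θ = T·L/(G·J) = 4360 × 0.457 / (78.6×10⁹ × 1.807×10^-6) = 0.01403 rad.

14.0 mrad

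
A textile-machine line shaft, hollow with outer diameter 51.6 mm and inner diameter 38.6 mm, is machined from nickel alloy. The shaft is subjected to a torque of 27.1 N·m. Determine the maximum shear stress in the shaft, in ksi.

J = π(d_o⁴ − d_i⁴)/32 = π(0.0516⁴ − 0.0386⁴)/32 = 4.780×10^-7 m⁴.
τ_max = T·r/J = 27.10 × 0.0258 / 4.780×10^-7 = 1.463×10^6 Pa.

0.212 ksi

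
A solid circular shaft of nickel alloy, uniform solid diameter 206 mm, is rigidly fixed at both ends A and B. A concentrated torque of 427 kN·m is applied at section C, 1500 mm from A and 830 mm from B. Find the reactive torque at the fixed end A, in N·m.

With uniform GJ and both ends fixed, compatibility θ_AC = θ_CB gives T_A·a = T_B·b, together with T_A + T_B = T₀.
T_A = T₀·b/(a+b) = 427000·830/2330 = 152100 N·m; T_B = 274900 N·m.

152000 N·m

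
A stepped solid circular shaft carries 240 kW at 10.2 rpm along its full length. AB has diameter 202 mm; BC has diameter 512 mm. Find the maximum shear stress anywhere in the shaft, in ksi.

ω = 2π·10.2/60 = 1.068 rad/s, so T = P/ω = 240×10³ / 1.068 = 224700 N·m.
Under the same torque, τ_max = 16T/(πd³) is largest where d is smallest — segment AB (d = 202 mm).
τ_max = 16·224700/(π·(0.202)³) = 1.388×10^8 Pa.

20.1 ksi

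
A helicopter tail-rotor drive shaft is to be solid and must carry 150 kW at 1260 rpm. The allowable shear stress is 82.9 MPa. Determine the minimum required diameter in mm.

41.2 mm

ω = 2π·1260/60 = 131.9 rad/s, so T = P/ω = 150×10³ / 131.9 = 1137 N·m.
For a solid shaft τ_max = 16T/(πd³), so d = (16T/(π τ_allow))^(1/3) = (16·1137/(π·8.29×10^7))^(1/3) = 0.04118 m.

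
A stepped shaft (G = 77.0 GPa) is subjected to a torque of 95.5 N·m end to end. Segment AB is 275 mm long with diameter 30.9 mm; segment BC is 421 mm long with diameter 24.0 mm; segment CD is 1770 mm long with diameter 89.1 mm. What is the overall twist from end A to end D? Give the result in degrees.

J_AB = π(0.0309)⁴/32 = 8.95×10^-8 m⁴; J_BC = π(0.0240)⁴/32 = 3.26×10^-8 m⁴; J_CD = π(0.0891)⁴/32 = 6.19×10^-6 m⁴.
θ = (T/G)·Σ L_i/J_i = (95.50/77.0×10⁹)·(0.275/8.95×10^-8 + 0.421/3.26×10^-8 + 1.77/6.19×10^-6) = 0.02020 rad.

1.16°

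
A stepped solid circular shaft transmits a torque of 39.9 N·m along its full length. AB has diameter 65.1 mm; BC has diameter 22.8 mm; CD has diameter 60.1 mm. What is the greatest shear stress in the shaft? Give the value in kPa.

17100 kPa

Under the same torque, τ_max = 16T/(πd³) is largest where d is smallest — segment BC (d = 22.8 mm).
τ_max = 16·39.90/(π·(0.0228)³) = 1.715×10^7 Pa.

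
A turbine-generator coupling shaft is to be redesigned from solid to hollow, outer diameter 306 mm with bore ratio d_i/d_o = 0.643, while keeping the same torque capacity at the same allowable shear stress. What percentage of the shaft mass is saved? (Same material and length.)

Equal τ_max and T ⇒ the solid shaft needs d_s³ = d_o³(1−k⁴), so d_s = 306·(1−0.643⁴)^(1/3) = 287.5 mm.
Area ratio A_h/A_s = d_o²(1−k²)/d_s² = (1−k²)/(1−k⁴)^(2/3) = 0.6646.
Mass saving = 1 − 0.6646 = 33.5 %.

33.5 %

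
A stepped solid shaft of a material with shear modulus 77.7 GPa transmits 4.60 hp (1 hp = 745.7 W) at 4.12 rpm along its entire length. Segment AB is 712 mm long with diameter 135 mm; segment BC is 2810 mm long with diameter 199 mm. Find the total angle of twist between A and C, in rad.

0.00410 rad

ω = 2π·4.12/60 = 0.4314 rad/s, so T = P/ω = 4.60×745.7 / 0.4314 = 7951 N·m.
J_AB = π(0.135)⁴/32 = 3.26×10^-5 m⁴; J_BC = π(0.199)⁴/32 = 1.54×10^-4 m⁴.
θ = (T/G)·Σ L_i/J_i = (7951/77.7×10⁹)·(0.712/3.26×10^-5 + 2.81/1.54×10^-4) = 4.102×10^-3 rad.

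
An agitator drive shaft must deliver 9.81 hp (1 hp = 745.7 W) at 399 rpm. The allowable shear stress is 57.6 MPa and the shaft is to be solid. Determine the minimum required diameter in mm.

24.9 mm

ω = 2π·399/60 = 41.78 rad/s, so T = P/ω = 9.81×745.7 / 41.78 = 175.1 N·m.
For a solid shaft τ_max = 16T/(πd³), so d = (16T/(π τ_allow))^(1/3) = (16·175.1/(π·5.76×10^7))^(1/3) = 0.02492 m.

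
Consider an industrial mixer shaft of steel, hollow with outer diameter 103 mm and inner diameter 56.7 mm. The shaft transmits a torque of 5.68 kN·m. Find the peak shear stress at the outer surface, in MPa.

J = π(d_o⁴ − d_i⁴)/32 = π(0.103⁴ − 0.0567⁴)/32 = 1.003×10^-5 m⁴.
τ_max = T·r/J = 5680 × 0.0515 / 1.003×10^-5 = 2.915×10^7 Pa.

29.2 MPa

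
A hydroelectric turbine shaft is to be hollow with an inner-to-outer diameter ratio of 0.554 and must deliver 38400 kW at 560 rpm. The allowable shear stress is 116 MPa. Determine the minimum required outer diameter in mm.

ω = 2π·560/60 = 58.64 rad/s, so T = P/ω = 38400×10³ / 58.64 = 654800 N·m.
For a hollow shaft with d_i/d_o = 0.554: τ_max = 16T/(π d_o³ (1−k⁴)), so d_o = [16T/(π τ_allow (1−k⁴))]^(1/3) = [16·654800/(π·1.16×10^8·0.9058)]^(1/3) = 0.3166 m.

317 mm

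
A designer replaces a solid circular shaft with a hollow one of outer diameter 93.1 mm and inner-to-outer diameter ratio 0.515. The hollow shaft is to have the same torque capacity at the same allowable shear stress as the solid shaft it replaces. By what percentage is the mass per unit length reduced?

Equal τ_max and T ⇒ the solid shaft needs d_s³ = d_o³(1−k⁴), so d_s = 93.1·(1−0.515⁴)^(1/3) = 90.86 mm.
Area ratio A_h/A_s = d_o²(1−k²)/d_s² = (1−k²)/(1−k⁴)^(2/3) = 0.7714.
Mass saving = 1 − 0.7714 = 22.9 %.

22.9 %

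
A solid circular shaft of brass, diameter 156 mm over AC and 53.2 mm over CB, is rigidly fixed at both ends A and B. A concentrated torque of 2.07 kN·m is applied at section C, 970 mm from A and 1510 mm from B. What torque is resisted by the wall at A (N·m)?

2050 N·m

Compatibility: T_A·a/J_AC = T_B·b/J_CB with T_A + T_B = T₀.
J_AC = 5.81×10^-5 m⁴, J_CB = 7.86×10^-7 m⁴, so T_A = T₀·(J_AC/a)/((J_AC/a)+(J_CB/b)) = 2052 N·m, T_B = 17.83 N·m.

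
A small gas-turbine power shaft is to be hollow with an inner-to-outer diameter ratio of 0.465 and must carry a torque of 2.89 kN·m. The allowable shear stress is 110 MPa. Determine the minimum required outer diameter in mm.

52.0 mm

For a hollow shaft with d_i/d_o = 0.465: τ_max = 16T/(π d_o³ (1−k⁴)), so d_o = [16T/(π τ_allow (1−k⁴))]^(1/3) = [16·2890/(π·1.10×10^8·0.9532)]^(1/3) = 0.05197 m.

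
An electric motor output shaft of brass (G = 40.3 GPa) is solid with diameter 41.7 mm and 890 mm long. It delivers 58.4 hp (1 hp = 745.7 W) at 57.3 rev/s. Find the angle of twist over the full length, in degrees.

ω = 2π·57.3 = 360.0 rad/s, so T = P/ω = 58.4×745.7 / 360.0 = 121.0 N·m.
J = πd⁴/32 = π(0.0417)⁴/32 = 2.969×10^-7 m⁴.
θ = T·L/(G·J) = 121.0 × 0.890 / (40.3×10⁹ × 2.969×10^-7) = 8.999×10^-3 rad.

0.516°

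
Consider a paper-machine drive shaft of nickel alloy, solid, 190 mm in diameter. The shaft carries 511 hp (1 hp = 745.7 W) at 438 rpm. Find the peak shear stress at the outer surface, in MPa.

ω = 2π·438/60 = 45.87 rad/s, so T = P/ω = 511×745.7 / 45.87 = 8308 N·m.
J = πd⁴/32 = π(0.190)⁴/32 = 1.279×10^-4 m⁴.
τ_max = T·r/J = 8308 × 0.0950 / 1.279×10^-4 = 6.169×10^6 Pa.

6.17 MPa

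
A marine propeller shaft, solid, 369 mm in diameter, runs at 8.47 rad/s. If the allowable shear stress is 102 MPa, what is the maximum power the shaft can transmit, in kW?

8520 kW

J = πd⁴/32 = π(0.369)⁴/32 = 1.820×10^-3 m⁴.
T_max = τ_allow·J/r = 1.02×10^8 × 1.820×10^-3 / 0.184 = 1.006e6 N·m.
ω = 8.47 rad/s, so P_max = T_max·ω = 8.523×10^6 W.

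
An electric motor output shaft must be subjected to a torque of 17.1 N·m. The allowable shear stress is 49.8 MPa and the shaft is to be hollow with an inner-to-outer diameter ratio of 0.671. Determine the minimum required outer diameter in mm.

13.0 mm

For a hollow shaft with d_i/d_o = 0.671: τ_max = 16T/(π d_o³ (1−k⁴)), so d_o = [16T/(π τ_allow (1−k⁴))]^(1/3) = [16·17.10/(π·4.98×10^7·0.7973)]^(1/3) = 0.01299 m.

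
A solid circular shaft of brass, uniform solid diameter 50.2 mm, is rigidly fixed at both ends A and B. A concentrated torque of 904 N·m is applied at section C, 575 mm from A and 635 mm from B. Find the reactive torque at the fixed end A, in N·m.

474 N·m

With uniform GJ and both ends fixed, compatibility θ_AC = θ_CB gives T_A·a = T_B·b, together with T_A + T_B = T₀.
T_A = T₀·b/(a+b) = 904.0·635/1210 = 474.4 N·m; T_B = 429.6 N·m.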